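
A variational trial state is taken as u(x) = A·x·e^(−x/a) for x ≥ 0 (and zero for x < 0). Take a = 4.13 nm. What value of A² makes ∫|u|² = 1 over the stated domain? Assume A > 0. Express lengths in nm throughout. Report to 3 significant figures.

A^2 ≈ 0.0568 nm^(-3)

The normalization condition is ∫|u|² dx = 1 from 0 to ∞.
With ∫₀^∞ x^2 e^(−αx) dx = 2!/α^3, carrying out the integral gives A² · a^3/4.
Hence A² = 1/[a^3/4].
With a = 4.13: A² = 0.05678 and A = 0.2383.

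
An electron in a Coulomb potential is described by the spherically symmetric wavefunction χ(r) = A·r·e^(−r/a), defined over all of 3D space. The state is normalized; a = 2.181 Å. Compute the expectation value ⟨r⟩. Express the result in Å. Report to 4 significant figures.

By definition ⟨r⟩ = ∫ r |χ(r)|² 4πr² dr.
Since the A² factors cancel between numerator and denominator, ⟨r⟩ = 5·a/2.
With a = 2.181, ⟨r⟩ = 5.4525.

⟨r⟩ ≈ 5.453 Å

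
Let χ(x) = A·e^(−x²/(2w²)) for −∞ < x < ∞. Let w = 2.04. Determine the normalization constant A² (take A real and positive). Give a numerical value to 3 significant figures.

We need A² ∫|f|² dx = 1, taking the integral from −∞ to ∞.
Carrying out the integral gives A² · √(π)·w.
So A² = (√(π)·w)^(−1).
Plugging in w = 2.04 yields A = 0.5259.

A^2 ≈ 0.277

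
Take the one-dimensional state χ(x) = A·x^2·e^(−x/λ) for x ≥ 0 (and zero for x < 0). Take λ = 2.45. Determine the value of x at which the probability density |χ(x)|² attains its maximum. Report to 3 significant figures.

Differentiate |χ(x)|² with respect to x and set to zero.
This gives x = 2·λ.
With λ = 2.45, the most probable position is 4.900.

x ≈ 4.90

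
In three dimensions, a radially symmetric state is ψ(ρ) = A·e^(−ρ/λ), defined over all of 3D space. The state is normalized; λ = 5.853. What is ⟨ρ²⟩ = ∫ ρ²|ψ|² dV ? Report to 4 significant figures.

⟨ρ^2⟩ ≈ 102.8

By definition ⟨ρ²⟩ = ∫ ρ^2 |ψ(ρ)|² 4πρ² dρ.
Since the A² factors cancel between numerator and denominator, ⟨ρ²⟩ = 3·λ^2.
Putting λ = 5.853 gives 102.77.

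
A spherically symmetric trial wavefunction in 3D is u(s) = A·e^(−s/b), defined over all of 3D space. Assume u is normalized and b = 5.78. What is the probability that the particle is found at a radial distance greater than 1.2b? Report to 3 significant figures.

P = ∫ |u|² 4πs² ds over s > 1.2b.
Normalization gives A² = 1/(π·b^3).
In terms of t = s/b (A², 4π and the length scale all cancel between numerator and denominator), P = [∫_{1.2}^{∞} t^2·e^(-2·t) dt] / [∫_{0}^{∞} t^2·e^(-2·t) dt].
With ∫ t^2·e^(-2·t) dt = -(2·t^2 + 2·t + 1)·e^(-2·t)/4 + C, the region integral is 157·e^(-12/5)/100 and the full one is 1/4.
This evaluates to P = 0.5697.

P ≈ 0.570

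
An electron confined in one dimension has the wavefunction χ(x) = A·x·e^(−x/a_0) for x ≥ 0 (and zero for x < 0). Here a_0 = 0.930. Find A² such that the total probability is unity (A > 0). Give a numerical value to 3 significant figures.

A^2 ≈ 4.97

Normalization requires ∫|χ|² dx = 1, integrated from 0 to ∞.
Carrying out the integral gives A² · a_0^3/4.
Substituting a_0 = 0.930 gives A² = 4.973, so A = 2.230.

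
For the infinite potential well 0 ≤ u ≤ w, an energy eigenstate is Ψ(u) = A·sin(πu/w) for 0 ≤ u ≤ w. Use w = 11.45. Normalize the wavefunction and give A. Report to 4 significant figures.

Require ∫ |Ψ|² du = 1 over the whole domain.
The integral (without the A² prefactor) comes out to w/2.
So A² = (w/2)^(−1).
With w = 11.45: A² = 0.17467 and A = 0.41794.

A ≈ 0.4179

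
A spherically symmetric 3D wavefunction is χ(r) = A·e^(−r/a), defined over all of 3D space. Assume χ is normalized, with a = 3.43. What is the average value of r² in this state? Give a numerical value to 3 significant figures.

⟨r²⟩ = ∫ r^2 |χ|² 4πr² dr over the full domain.
Using ∫₀^∞ rⁿ e^(−αr) dr = n!/αⁿ⁺¹, evaluating both integrals, ⟨r²⟩ = 3·a^2.
With a = 3.43, ⟨r^2⟩ = 35.29.

⟨r^2⟩ ≈ 35.3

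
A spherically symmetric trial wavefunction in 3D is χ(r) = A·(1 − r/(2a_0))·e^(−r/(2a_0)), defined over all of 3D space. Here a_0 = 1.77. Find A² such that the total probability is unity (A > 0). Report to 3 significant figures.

We need A² ∫|f|² 4πr² dr = 1, taking the integral from 0 to ∞.
Recall ∫₀^∞ r^m e^(−r/β) dr = m!·β^(m+1), the integral (without the A² prefactor) comes out to 8·π·a_0^3.
So A² = (8·π·a_0^3)^(−1).
With a_0 = 1.77: A² = 0.007175 and A = 0.08471.

A^2 ≈ 0.00718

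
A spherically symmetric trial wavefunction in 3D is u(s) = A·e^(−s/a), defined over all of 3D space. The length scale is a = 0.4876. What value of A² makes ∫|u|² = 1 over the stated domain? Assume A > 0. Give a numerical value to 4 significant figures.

Require ∫ |u|² 4πs² ds = 1 over the whole domain.
In 3D with spherical symmetry the volume element is 4πs² ds.
Using ∫₀^∞ sⁿ e^(−αs) ds = n!/αⁿ⁺¹, the integral (without the A² prefactor) comes out to π·a^3.
Hence A² = 1/[π·a^3].
With a = 0.4876: A² = 2.7457 and A = 1.6570.

A^2 ≈ 2.746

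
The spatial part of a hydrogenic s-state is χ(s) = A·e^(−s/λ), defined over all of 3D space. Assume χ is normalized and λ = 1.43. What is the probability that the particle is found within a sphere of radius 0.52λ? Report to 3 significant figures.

Integrate the radial probability density 4πs²|χ|² over s ≤ 0.52λ.
A² is fixed by ∫₀^∞ 4πs²|χ|² ds = 1, i.e. A² = (π·λ^3)^(−1).
Let u = s/λ; then A², 4π and the length scale all cancel, so P = ∫_{0}^{0.52} u^2·e^(-2·u) du ÷ ∫_{0}^{∞} u^2·e^(-2·u) du.
An antiderivative of u^2·e^(-2·u) is -(2·u^2 + 2·u + 1)·e^(-2·u)/4; evaluating from 0 to 0.52 gives 1/4 - 1613·e^(-26/25)/2500, while the full integral is 1/4.
This evaluates to P = 0.08780.

P ≈ 0.0878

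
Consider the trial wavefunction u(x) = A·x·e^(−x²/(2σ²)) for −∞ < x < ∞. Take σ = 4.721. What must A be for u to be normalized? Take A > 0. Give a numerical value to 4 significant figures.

Require ∫ |u|² dx = 1 over the whole domain.
Carrying out the integral gives A² · √(π)·σ^3/2.
Plugging in σ = 4.721 yields A = 0.10356.

A ≈ 0.1036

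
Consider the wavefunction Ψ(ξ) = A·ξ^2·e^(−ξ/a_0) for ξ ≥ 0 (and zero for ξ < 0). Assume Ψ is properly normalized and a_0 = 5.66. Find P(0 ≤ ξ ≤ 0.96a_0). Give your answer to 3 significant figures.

|Ψ|² is the probability density, so P = ∫_{0}^{0.96a_0} |Ψ|² dξ.
Since A² = 1/(3·a_0^5/4), this is the region integral divided by the full normalization integral.
Let u = ξ/a_0; then A² and the length scale cancel, so P = ∫_{0}^{0.96} u^4·e^(-2·u) du ÷ ∫_{0}^{∞} u^4·e^(-2·u) du.
An antiderivative of u^4·e^(-2·u) is -(u^4/2 + u^3 + 3·u^2/2 + 3·u/2 + 3/4)·e^(-2·u); evaluating from 0 to 0.96 gives ≈ 0.034293, while the full integral is 3/4.
This works out to P = 0.04572.

P ≈ 0.0457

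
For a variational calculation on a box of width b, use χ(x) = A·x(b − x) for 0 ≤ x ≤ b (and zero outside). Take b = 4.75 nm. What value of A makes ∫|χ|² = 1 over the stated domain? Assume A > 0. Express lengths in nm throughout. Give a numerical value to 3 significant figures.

Normalization requires ∫|χ|² dx = 1, integrated from 0 to b.
Expanding the polynomial and integrating term by term, carrying out the integral gives A² · b^5/30.
Setting this equal to 1 gives A² = 1/(b^5/30).
Plugging in b = 4.75 yields A = 0.1114.

A ≈ 0.111 nm^(-5/2)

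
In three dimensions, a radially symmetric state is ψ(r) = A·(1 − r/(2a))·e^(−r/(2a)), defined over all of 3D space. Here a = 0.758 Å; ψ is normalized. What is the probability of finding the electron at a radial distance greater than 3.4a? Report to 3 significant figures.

With dV = 4πr²dr, the probability is ∫|ψ|² dV over r > 3.4a.
The full normalization integral is A²·[8·π·a^3] = 1, fixing A².
Substituting u = r/a, A², 4π and the length scale all cancel in the ratio: P = ∫_{3.4}^{∞} u^2·(1 - u/2)^2·e^(-u) du / ∫_{0}^{∞} u^2·(1 - u/2)^2·e^(-u) du.
Using ∫ u^2·(1 - u/2)^2·e^(-u) du = -(u^4/4 + u^2 + 2·u + 2)·e^(-u), the numerator is ≈ 1.7944 and the denominator is 2.
Taking the ratio yields P = 0.8972.

P ≈ 0.897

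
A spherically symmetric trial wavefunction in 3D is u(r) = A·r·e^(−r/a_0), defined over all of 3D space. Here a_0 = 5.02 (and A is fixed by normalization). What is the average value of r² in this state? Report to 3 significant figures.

⟨r^2⟩ ≈ 189

The expectation value is the |u|²-weighted average of r^2: ∫ r^2|u|² 4πr² dr.
Using ∫₀^∞ rⁿ e^(−αr) dr = n!/αⁿ⁺¹, the ratio of the moment integral to the normalization integral gives ⟨r²⟩ = 15·a_0^2/2.
Putting a_0 = 5.02 gives 189.0.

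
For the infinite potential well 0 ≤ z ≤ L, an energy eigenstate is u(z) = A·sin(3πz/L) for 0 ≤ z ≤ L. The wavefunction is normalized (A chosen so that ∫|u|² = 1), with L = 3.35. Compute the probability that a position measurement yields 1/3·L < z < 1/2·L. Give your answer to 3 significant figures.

|u|² is the probability density, so P = ∫_{1/3·L}^{1/2·L} |u|² dz.
With A² fixed by ∫|u|² = 1, i.e. A² = (L/2)^(−1), substitute and integrate.
Substituting t = z/L, A² and the length scale cancel in the ratio: P = ∫_{1/3}^{1/2} sin(3·π·t)^2 dt / ∫_{0}^{1} sin(3·π·t)^2 dt.
An antiderivative of sin(3·π·t)^2 is t/2 - sin(6·π·t)/(12·π); evaluating from 1/3 to 1/2 gives 1/12, while the full integral is 1/2.
Taking the ratio, P = 1/6.

P ≈ 0.167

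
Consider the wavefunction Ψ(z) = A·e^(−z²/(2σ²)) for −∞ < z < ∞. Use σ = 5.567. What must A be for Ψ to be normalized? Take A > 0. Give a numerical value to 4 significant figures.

A ≈ 0.3183

Require ∫ |Ψ|² dz = 1 over the whole domain.
With Ψ = A·e^(−z²/(2σ²)), the integral evaluates to A²·[√(π)·σ].
Setting this equal to 1 gives A² = 1/(√(π)·σ).
Substituting σ = 5.567 gives A² = 0.10135, so A = 0.31835.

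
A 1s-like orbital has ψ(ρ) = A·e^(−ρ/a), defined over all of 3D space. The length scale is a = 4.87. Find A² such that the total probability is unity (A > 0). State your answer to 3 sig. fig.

Require ∫ |ψ|² 4πρ² dρ = 1 over the whole domain.
Recall ∫₀^∞ ρ^m e^(−ρ/β) dρ = m!·β^(m+1), ∫|ψ|² 4πρ² dρ = A²·(π·a^3).
Setting this equal to 1 gives A² = 1/(π·a^3).
Plugging in a = 4.87 yields A = 0.05250.

A^2 ≈ 0.00276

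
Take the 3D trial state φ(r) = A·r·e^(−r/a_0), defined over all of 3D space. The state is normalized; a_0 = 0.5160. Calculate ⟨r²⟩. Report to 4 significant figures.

By definition ⟨r²⟩ = ∫ r^2 |φ(r)|² 4πr² dr.
Since the A² factors cancel between numerator and denominator, ⟨r²⟩ = 15·a_0^2/2.
Putting a_0 = 0.5160 gives 1.9969.

⟨r^2⟩ ≈ 1.997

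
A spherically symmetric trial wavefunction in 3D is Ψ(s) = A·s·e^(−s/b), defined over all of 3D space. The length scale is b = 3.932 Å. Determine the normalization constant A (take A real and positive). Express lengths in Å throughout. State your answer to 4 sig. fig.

Require ∫ |Ψ|² 4πs² ds = 1 over the whole domain.
With ∫₀^∞ s^4 e^(−αs) ds = 4!/α^5, with Ψ = A·s·e^(−s/b), the integral evaluates to A²·[3·π·b^5].
Hence A² = 1/[3·π·b^5].
Plugging in b = 3.932 yields A = 0.010625.

A ≈ 0.01063 Å^(-5/2)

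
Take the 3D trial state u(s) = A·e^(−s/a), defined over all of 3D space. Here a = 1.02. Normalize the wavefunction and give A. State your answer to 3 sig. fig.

Normalization requires ∫|u|² 4πs² ds = 1, integrated from 0 to ∞.
Using ∫₀^∞ sⁿ e^(−αs) ds = n!/αⁿ⁺¹, carrying out the integral gives A² · π·a^3.
Hence A² = 1/[π·a^3].
With a = 1.02: A² = 0.3000 and A = 0.5477.

A ≈ 0.548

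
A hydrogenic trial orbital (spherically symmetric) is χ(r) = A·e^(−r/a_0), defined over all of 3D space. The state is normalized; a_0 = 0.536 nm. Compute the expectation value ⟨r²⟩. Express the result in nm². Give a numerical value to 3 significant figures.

⟨r²⟩ = ∫ r^2 |χ|² 4πr² dr over the full domain.
Since the A² factors cancel between numerator and denominator, ⟨r²⟩ = 3·a_0^2.
Putting a_0 = 0.536 gives 0.8619.

⟨r^2⟩ ≈ 0.862 nm^2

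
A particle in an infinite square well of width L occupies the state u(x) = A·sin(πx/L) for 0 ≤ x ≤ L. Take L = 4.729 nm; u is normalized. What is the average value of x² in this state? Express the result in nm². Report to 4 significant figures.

⟨x^2⟩ ≈ 6.322 nm^2

⟨x²⟩ = ∫ x^2 |u|² dx over the full domain.
Since the A² factors cancel between numerator and denominator, ⟨x²⟩ = -L^2/(2·π^2) + L^2/3.
With L = 4.729, ⟨x^2⟩ = 6.3215.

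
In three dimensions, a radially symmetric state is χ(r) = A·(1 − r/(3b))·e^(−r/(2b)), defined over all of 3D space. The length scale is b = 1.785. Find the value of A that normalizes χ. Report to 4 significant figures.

We need A² ∫|f|² 4πr² dr = 1, taking the integral from 0 to ∞.
(Spherical symmetry: dV = 4πr² dr.)
The integral (without the A² prefactor) comes out to 8·π·b^3/3.
Setting this equal to 1 gives A² = 1/(8·π·b^3/3).
Plugging in b = 1.785 yields A = 0.14487.

A ≈ 0.1449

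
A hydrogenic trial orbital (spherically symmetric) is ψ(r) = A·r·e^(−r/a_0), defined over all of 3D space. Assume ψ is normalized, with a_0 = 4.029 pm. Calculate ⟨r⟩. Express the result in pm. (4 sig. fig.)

⟨r⟩ = ∫ r |ψ|² 4πr² dr over the full domain.
The ratio of the moment integral to the normalization integral gives ⟨r⟩ = 5·a_0/2.
Putting a_0 = 4.029 gives 10.073.

⟨r⟩ ≈ 10.07 pm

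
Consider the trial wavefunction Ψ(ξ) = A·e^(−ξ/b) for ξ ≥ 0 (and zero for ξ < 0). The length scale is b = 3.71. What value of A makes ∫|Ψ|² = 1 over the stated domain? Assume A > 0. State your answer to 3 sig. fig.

A ≈ 0.734

The normalization condition is ∫|Ψ|² dξ = 1 from 0 to ∞.
∫|Ψ|² dξ = A²·(b/2).
So A² = (b/2)^(−1).
Plugging in b = 3.71 yields A = 0.7342.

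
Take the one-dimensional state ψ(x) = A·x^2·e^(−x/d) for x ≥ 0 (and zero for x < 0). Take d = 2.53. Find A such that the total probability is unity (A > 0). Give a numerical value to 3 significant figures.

A ≈ 0.113

The normalization condition is ∫|ψ|² dx = 1 from 0 to ∞.
Using ∫₀^∞ xⁿ e^(−αx) dx = n!/αⁿ⁺¹, the integral (without the A² prefactor) comes out to 3·d^5/4.
With d = 2.53: A² = 0.01286 and A = 0.1134.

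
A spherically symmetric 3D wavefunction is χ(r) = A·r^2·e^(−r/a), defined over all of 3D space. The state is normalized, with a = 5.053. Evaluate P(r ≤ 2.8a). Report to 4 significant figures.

Integrate the radial probability density 4πr²|χ|² over r ≤ 2.8a.
A² is fixed by ∫₀^∞ 4πr²|χ|² dr = 1, i.e. A² = (45·π·a^7/2)^(−1).
Let u = r/a; then A², 4π and the length scale all cancel, so P = ∫_{0}^{2.8} u^6·e^(-2·u) du ÷ ∫_{0}^{∞} u^6·e^(-2·u) du.
Using ∫ u^6·e^(-2·u) du = -(4·u^6 + 12·u^5 + 30·u^4 + 60·u^3 + 90·u^2 + 90·u + 45)·e^(-2·u)/8, the numerator is ≈ 1.85480 and the denominator is 45/8.
The region integral divided by the full integral gives P = 0.32974.

P ≈ 0.3297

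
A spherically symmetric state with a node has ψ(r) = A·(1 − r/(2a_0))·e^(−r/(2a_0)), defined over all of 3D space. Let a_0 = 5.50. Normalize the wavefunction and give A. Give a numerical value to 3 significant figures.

A ≈ 0.0155

Require ∫ |ψ|² 4πr² dr = 1 over the whole domain.
Using ∫₀^∞ rⁿ e^(−αr) dr = n!/αⁿ⁺¹, carrying out the integral gives A² · 8·π·a_0^3.
So A² = (8·π·a_0^3)^(−1).
Plugging in a_0 = 5.50 yields A = 0.01546.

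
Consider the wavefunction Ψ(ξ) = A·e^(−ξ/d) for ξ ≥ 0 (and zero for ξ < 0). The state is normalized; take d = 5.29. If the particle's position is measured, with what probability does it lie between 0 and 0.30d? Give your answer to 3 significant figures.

P = ∫_{0}^{0.30d} |Ψ(ξ)|² dξ.
With A² fixed by ∫|Ψ|² = 1, i.e. A² = (d/2)^(−1), substitute and integrate.
Let u = ξ/d; then A² and the length scale cancel, so P = ∫_{0}^{0.30} e^(-2·u) du ÷ ∫_{0}^{∞} e^(-2·u) du.
With ∫ e^(-2·u) du = -e^(-2·u)/2 + C, the region integral is 1/2 - e^(-3/5)/2 and the full one is 1/2.
Taking the ratio, P = 0.4512.

P ≈ 0.451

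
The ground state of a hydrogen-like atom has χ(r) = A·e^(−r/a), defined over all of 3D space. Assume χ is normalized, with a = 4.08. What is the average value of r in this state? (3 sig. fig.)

The expectation value is the |χ|²-weighted average of r: ∫ r|χ|² 4πr² dr.
Evaluating both integrals, ⟨r⟩ = 3·a/2.
Putting a = 4.08 gives 6.120.

⟨r⟩ ≈ 6.12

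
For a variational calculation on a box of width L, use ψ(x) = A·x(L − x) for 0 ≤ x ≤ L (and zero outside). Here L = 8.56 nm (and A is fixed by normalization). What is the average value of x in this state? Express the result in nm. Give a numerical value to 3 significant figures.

The expectation value is the |ψ|²-weighted average of x: ∫ x|ψ|² dx.
Expanding the polynomial and integrating term by term, since the A² factors cancel between numerator and denominator, ⟨x⟩ = L/2.
Putting L = 8.56 gives 4.280.

⟨x⟩ ≈ 4.28 nm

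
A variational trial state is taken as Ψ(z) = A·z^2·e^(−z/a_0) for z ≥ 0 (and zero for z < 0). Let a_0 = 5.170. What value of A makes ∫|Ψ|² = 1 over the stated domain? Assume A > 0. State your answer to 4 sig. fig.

A ≈ 0.01900

The normalization condition is ∫|Ψ|² dz = 1 from 0 to ∞.
With Ψ = A·z^2·e^(−z/a_0), the integral evaluates to A²·[3·a_0^5/4].
Hence A² = 1/[3·a_0^5/4].
Plugging in a_0 = 5.170 yields A = 0.019000.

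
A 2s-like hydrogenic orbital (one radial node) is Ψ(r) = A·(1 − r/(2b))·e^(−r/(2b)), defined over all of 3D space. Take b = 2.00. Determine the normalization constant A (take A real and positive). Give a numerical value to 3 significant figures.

A ≈ 0.0705

Normalization requires ∫|Ψ|² 4πr² dr = 1, integrated from 0 to ∞.
(Spherical symmetry: dV = 4πr² dr.)
With Ψ = A·(1 − r/(2b))·e^(−r/(2b)), the integral evaluates to A²·[8·π·b^3].
Setting this equal to 1 gives A² = 1/(8·π·b^3).
Substituting b = 2.00 gives A² = 0.004974, so A = 0.07052.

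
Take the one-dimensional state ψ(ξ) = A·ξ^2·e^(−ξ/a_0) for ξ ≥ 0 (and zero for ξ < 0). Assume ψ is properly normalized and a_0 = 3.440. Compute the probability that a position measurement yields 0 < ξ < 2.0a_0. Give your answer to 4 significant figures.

The probability is P = ∫ |ψ|² dξ over [0, 2.0a_0].
The normalization integral ∫|ψ|²dξ over the whole domain equals 3·a_0^5/4·A², and A² cancels in the ratio.
Substituting u = ξ/a_0, A² and the length scale cancel in the ratio: P = ∫_{0}^{2.0} u^4·e^(-2·u) du / ∫_{0}^{∞} u^4·e^(-2·u) du.
With ∫ u^4·e^(-2·u) du = -(u^4/2 + u^3 + 3·u^2/2 + 3·u/2 + 3/4)·e^(-2·u) + C, the region integral is 3/4 - 103·e^(-4)/4 and the full one is 3/4.
Taking the ratio, P = 0.37116.

P ≈ 0.3712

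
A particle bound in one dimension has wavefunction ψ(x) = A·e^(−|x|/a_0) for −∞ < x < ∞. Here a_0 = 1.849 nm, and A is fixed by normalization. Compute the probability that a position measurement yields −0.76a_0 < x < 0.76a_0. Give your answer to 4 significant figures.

P ≈ 0.7813

|ψ|² is the probability density, so P = ∫_{−0.76a_0}^{0.76a_0} |ψ|² dx.
Since A² = 1/(a_0), this is the region integral divided by the full normalization integral.
Both integrals are even about x = 0, so only the x ≥ 0 halves are needed (the factors of 2 cancel). Substituting u = x/a_0, A² and the length scale cancel in the ratio: P = ∫_{0}^{0.76} e^(-2·u) du / ∫_{0}^{∞} e^(-2·u) du.
An antiderivative of e^(-2·u) is -e^(-2·u)/2; evaluating from 0 to 0.76 gives 1/2 - e^(-38/25)/2, while the full integral is 1/2.
Taking the ratio, P = 0.78129.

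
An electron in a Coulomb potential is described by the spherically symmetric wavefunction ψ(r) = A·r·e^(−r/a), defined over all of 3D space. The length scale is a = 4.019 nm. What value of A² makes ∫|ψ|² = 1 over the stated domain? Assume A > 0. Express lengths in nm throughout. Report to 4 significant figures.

The normalization condition is ∫|ψ|² 4πr² dr = 1 from 0 to ∞.
(Spherical symmetry: dV = 4πr² dr.)
Carrying out the integral gives A² · 3·π·a^5.
Setting this equal to 1 gives A² = 1/(3·π·a^5).
Plugging in a = 4.019 yields A = 0.010059.

A^2 ≈ 0.0001012 nm^(-5)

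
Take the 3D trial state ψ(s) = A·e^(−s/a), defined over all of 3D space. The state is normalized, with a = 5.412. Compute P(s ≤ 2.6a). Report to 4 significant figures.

P ≈ 0.8912

Integrate the radial probability density 4πs²|ψ|² over s ≤ 2.6a.
Normalization gives A² = 1/(π·a^3).
Substituting u = s/a, A², 4π and the length scale all cancel in the ratio: P = ∫_{0}^{2.6} u^2·e^(-2·u) du / ∫_{0}^{∞} u^2·e^(-2·u) du.
Using ∫ u^2·e^(-2·u) du = -(2·u^2 + 2·u + 1)·e^(-2·u)/4, the numerator is 1/4 - 493·e^(-26/5)/100 and the denominator is 1/4.
The region integral divided by the full integral gives P = 0.89121.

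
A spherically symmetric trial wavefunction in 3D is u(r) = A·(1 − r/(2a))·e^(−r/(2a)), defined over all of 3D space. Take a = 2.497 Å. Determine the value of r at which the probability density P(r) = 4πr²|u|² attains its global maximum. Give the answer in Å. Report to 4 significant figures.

Differentiate P(r) = 4πr²|u|² with respect to r and set to zero.
This gives r = a·(√(5) + 3).
With a = 2.497, the most probable radial distance is 13.074 Å.

r ≈ 13.07 Å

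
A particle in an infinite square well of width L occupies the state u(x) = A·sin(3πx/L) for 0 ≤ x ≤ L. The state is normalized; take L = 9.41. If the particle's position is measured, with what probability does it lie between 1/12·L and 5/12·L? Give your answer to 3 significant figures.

The probability is P = ∫ |u|² dx over [1/12·L, 5/12·L].
The normalization integral ∫|u|²dx over the whole domain equals L/2·A², and A² cancels in the ratio.
In terms of t = x/L (A² and the length scale cancel between numerator and denominator), P = [∫_{1/12}^{5/12} sin(3·π·t)^2 dt] / [∫_{0}^{1} sin(3·π·t)^2 dt].
Using ∫ sin(3·π·t)^2 dt = t/2 - sin(6·π·t)/(12·π), the numerator is 1/6 and the denominator is 1/2.
Taking the ratio, P = 1/3.

P ≈ 0.333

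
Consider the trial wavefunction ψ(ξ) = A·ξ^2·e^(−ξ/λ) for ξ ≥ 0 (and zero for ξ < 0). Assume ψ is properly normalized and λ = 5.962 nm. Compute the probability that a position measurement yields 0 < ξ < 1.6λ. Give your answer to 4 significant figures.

The probability is P = ∫ |ψ|² dξ over [0, 1.6λ].
With A² fixed by ∫|ψ|² = 1, i.e. A² = (3·λ^5/4)^(−1), substitute and integrate.
Let u = ξ/λ; then A² and the length scale cancel, so P = ∫_{0}^{1.6} u^4·e^(-2·u) du ÷ ∫_{0}^{∞} u^4·e^(-2·u) du.
Using ∫ u^4·e^(-2·u) du = -(u^4/2 + u^3 + 3·u^2/2 + 3·u/2 + 3/4)·e^(-2·u), the numerator is ≈ 0.164541 and the denominator is 3/4.
This works out to P = 0.21939.

P ≈ 0.2194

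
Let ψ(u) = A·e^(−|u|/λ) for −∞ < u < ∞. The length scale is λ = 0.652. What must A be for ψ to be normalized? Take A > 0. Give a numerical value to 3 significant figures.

Normalization requires ∫|ψ|² du = 1, integrated from −∞ to ∞.
Recall ∫₀^∞ u^m e^(−u/β) du = m!·β^(m+1), the integral (without the A² prefactor) comes out to λ.
So A² = (λ)^(−1).
Substituting λ = 0.652 gives A² = 1.534, so A = 1.238.

A ≈ 1.24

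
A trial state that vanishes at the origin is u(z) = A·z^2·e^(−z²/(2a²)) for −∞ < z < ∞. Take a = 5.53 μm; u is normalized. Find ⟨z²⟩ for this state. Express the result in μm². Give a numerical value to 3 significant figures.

The expectation value is the |u|²-weighted average of z^2: ∫ z^2|u|² dz.
Since the A² factors cancel between numerator and denominator, ⟨z²⟩ = 5·a^2/2.
Putting a = 5.53 gives 76.45.

⟨z^2⟩ ≈ 76.5 μm^2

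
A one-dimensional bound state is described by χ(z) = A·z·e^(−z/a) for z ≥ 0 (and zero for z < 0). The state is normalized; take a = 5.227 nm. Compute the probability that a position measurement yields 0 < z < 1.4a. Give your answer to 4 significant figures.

P = ∫_{0}^{1.4a} |χ(z)|² dz.
Since A² = 1/(a^3/4), this is the region integral divided by the full normalization integral.
Substituting u = z/a, A² and the length scale cancel in the ratio: P = ∫_{0}^{1.4} u^2·e^(-2·u) du / ∫_{0}^{∞} u^2·e^(-2·u) du.
Using ∫ u^2·e^(-2·u) du = -(2·u^2 + 2·u + 1)·e^(-2·u)/4, the numerator is 1/4 - 193·e^(-14/5)/100 and the denominator is 1/4.
This works out to P = 0.53055.

P ≈ 0.5305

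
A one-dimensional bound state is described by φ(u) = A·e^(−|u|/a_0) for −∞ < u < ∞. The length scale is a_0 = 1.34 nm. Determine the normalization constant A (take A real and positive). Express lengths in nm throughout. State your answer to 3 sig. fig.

Require ∫ |φ|² du = 1 over the whole domain.
Using ∫₀^∞ uⁿ e^(−αu) du = n!/αⁿ⁺¹, the integral (without the A² prefactor) comes out to a_0.
With a_0 = 1.34: A² = 0.7463 and A = 0.8639.

A ≈ 0.864 nm^(-1/2)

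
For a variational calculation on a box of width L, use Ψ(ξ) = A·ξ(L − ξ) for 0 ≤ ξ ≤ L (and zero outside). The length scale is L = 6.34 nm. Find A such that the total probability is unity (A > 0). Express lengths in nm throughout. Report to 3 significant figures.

We need A² ∫|f|² dξ = 1, taking the integral from 0 to L.
Expanding the polynomial and integrating term by term, carrying out the integral gives A² · L^5/30.
Substituting L = 6.34 gives A² = 0.002929, so A = 0.05412.

A ≈ 0.0541 nm^(-5/2)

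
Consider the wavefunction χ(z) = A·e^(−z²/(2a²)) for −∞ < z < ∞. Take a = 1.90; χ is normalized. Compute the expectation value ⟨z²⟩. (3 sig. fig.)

⟨z²⟩ = ∫ z^2 |χ|² dz over the full domain.
The ratio of the moment integral to the normalization integral gives ⟨z²⟩ = a^2/2.
With a = 1.90, ⟨z^2⟩ = 1.805.

⟨z^2⟩ ≈ 1.81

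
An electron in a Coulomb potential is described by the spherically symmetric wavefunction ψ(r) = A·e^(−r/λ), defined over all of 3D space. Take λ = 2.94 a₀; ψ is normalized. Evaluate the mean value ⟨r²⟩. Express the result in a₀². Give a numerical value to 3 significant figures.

⟨r^2⟩ ≈ 25.9 a₀^2

⟨r²⟩ = ∫ r^2 |ψ|² 4πr² dr over the full domain.
Recall ∫₀^∞ r^m e^(−r/β) dr = m!·β^(m+1), evaluating both integrals, ⟨r²⟩ = 3·λ^2.
With λ = 2.94, ⟨r^2⟩ = 25.93.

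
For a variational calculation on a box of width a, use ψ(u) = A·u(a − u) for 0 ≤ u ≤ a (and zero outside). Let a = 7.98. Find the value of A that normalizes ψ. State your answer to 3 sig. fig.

A ≈ 0.0304

The normalization condition is ∫|ψ|² du = 1 from 0 to a.
∫|ψ|² du = A²·(a^5/30).
So A² = (a^5/30)^(−1).
Plugging in a = 7.98 yields A = 0.03045.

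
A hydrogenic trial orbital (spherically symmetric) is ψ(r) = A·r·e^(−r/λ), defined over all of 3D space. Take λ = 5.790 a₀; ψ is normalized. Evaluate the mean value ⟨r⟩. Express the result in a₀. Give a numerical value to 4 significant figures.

⟨r⟩ ≈ 14.48 a₀

The expectation value is the |ψ|²-weighted average of r: ∫ r|ψ|² 4πr² dr.
Evaluating both integrals, ⟨r⟩ = 5·λ/2.
Putting λ = 5.790 gives 14.475.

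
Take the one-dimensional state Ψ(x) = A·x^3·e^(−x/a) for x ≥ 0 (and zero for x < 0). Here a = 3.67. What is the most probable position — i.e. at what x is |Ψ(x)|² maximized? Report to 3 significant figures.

x ≈ 11.0

Set d/dx [|Ψ(x)|²] = 0 and solve for x > 0.
This gives x = 3·a.
With a = 3.67, the most probable position is 11.01.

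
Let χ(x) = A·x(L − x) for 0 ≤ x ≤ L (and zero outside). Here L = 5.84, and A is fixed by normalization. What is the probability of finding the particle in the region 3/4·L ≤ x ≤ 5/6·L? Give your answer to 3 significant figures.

P ≈ 0.0680

P = ∫_{3/4·L}^{5/6·L} |χ(x)|² dx.
With A² fixed by ∫|χ|² = 1, i.e. A² = (L^5/30)^(−1), substitute and integrate.
Substituting u = x/L, A² and the length scale cancel in the ratio: P = ∫_{3/4}^{5/6} u^2·(1 - u)^2 du / ∫_{0}^{1} u^2·(1 - u)^2 du.
Using ∫ u^2·(1 - u)^2 du = u^3·(6·u^2 - 15·u + 10)/30, the numerator is ≈ 0.0022674 and the denominator is 1/30.
The result is P = 0.06802.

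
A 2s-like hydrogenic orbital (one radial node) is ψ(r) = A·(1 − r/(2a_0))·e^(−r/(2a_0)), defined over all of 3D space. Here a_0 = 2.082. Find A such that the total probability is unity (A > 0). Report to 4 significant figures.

We need A² ∫|f|² 4πr² dr = 1, taking the integral from 0 to ∞.
In 3D with spherical symmetry the volume element is 4πr² dr.
Carrying out the integral gives A² · 8·π·a_0^3.
With a_0 = 2.082: A² = 0.0044088 and A = 0.066399.

A ≈ 0.06640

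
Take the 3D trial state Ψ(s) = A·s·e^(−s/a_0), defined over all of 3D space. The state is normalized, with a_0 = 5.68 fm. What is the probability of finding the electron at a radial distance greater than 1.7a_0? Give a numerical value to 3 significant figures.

With dV = 4πs²ds, the probability is ∫|Ψ|² dV over s > 1.7a_0.
A² is fixed by ∫₀^∞ 4πs²|Ψ|² ds = 1, i.e. A² = (3·π·a_0^5)^(−1).
Let u = s/a_0; then A², 4π and the length scale all cancel, so P = ∫_{1.7}^{∞} u^4·e^(-2·u) du ÷ ∫_{0}^{∞} u^4·e^(-2·u) du.
Using ∫ u^4·e^(-2·u) du = -(u^4/2 + u^3 + 3·u^2/2 + 3·u/2 + 3/4)·e^(-2·u), the numerator is ≈ 0.55814 and the denominator is 3/4.
The region integral divided by the full integral gives P = 0.7442.

P ≈ 0.744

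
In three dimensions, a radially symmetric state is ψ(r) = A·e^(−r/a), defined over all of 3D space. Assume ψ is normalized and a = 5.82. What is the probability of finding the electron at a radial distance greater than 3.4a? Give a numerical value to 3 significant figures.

P ≈ 0.0344

Integrate the radial probability density 4πr²|ψ|² over r > 3.4a.
A² is fixed by ∫₀^∞ 4πr²|ψ|² dr = 1, i.e. A² = (π·a^3)^(−1).
Let u = r/a; then A², 4π and the length scale all cancel, so P = ∫_{3.4}^{∞} u^2·e^(-2·u) du ÷ ∫_{0}^{∞} u^2·e^(-2·u) du.
An antiderivative of u^2·e^(-2·u) is -(2·u^2 + 2·u + 1)·e^(-2·u)/4; evaluating from 3.4 to ∞ gives 773·e^(-34/5)/100, while the full integral is 1/4.
Taking the ratio yields P = 0.03444.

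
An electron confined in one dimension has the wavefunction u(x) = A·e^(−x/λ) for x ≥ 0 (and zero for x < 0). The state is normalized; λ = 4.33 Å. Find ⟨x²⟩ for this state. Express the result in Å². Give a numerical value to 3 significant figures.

⟨x^2⟩ ≈ 9.37 Å^2

The expectation value is the |u|²-weighted average of x^2: ∫ x^2|u|² dx.
Using ∫₀^∞ xⁿ e^(−αx) dx = n!/αⁿ⁺¹, since the A² factors cancel between numerator and denominator, ⟨x²⟩ = λ^2/2.
With λ = 4.33, ⟨x^2⟩ = 9.374.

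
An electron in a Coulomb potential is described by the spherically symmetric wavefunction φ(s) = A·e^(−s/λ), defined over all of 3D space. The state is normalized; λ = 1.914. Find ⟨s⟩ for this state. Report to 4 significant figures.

⟨s⟩ = ∫ s |φ|² 4πs² ds over the full domain.
Evaluating both integrals, ⟨s⟩ = 3·λ/2.
Putting λ = 1.914 gives 2.8710.

⟨s⟩ ≈ 2.871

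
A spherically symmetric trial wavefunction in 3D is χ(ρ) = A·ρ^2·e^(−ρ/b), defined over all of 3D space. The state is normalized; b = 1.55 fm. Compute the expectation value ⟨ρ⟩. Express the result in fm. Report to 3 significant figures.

⟨ρ⟩ ≈ 5.43 fm

By definition ⟨ρ⟩ = ∫ ρ |χ(ρ)|² 4πρ² dρ.
Recall ∫₀^∞ ρ^m e^(−ρ/β) dρ = m!·β^(m+1), evaluating both integrals, ⟨ρ⟩ = 7·b/2.
Putting b = 1.55 gives 5.425.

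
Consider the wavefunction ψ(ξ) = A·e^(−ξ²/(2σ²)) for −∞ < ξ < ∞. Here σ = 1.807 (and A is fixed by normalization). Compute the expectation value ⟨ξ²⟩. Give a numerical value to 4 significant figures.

The expectation value is the |ψ|²-weighted average of ξ^2: ∫ ξ^2|ψ|² dξ.
Evaluating both integrals, ⟨ξ²⟩ = σ^2/2.
With σ = 1.807, ⟨ξ^2⟩ = 1.6326.

⟨ξ^2⟩ ≈ 1.633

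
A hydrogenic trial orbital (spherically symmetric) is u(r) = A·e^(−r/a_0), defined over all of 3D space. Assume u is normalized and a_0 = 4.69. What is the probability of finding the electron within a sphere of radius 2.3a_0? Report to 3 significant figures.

P ≈ 0.837

P = ∫ |u|² 4πr² dr over r ≤ 2.3a_0.
The full normalization integral is A²·[π·a_0^3] = 1, fixing A².
Let t = r/a_0; then A², 4π and the length scale all cancel, so P = ∫_{0}^{2.3} t^2·e^(-2·t) dt ÷ ∫_{0}^{∞} t^2·e^(-2·t) dt.
With ∫ t^2·e^(-2·t) dt = -(2·t^2 + 2·t + 1)·e^(-2·t)/4 + C, the region integral is 1/4 - 809·e^(-23/5)/200 and the full one is 1/4.
Taking the ratio yields P = 0.8374.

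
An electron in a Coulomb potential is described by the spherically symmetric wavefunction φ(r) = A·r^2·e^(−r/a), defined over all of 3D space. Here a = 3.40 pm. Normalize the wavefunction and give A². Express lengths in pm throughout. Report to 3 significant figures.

A^2 ≈ 0.00000269 pm^(-7)

Normalization requires ∫|φ|² 4πr² dr = 1, integrated from 0 to ∞.
The angular integral contributes 4π, leaving ∫₀^∞ r²|φ|² dr.
With ∫₀^∞ r^6 e^(−αr) dr = 6!/α^7, ∫|φ|² 4πr² dr = A²·(45·π·a^7/2).
Setting this equal to 1 gives A² = 1/(45·π·a^7/2).
Plugging in a = 3.40 yields A = 0.001641.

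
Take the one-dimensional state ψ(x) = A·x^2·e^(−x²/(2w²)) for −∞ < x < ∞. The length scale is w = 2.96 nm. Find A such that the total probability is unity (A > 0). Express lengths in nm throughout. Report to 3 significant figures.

The normalization condition is ∫|ψ|² dx = 1 from −∞ to ∞.
Using the Gaussian integral ∫_{−∞}^{∞} e^(−αx²) dx = √(π/α), with ψ = A·x^2·e^(−x²/(2w²)), the integral evaluates to A²·[3·√(π)·w^5/4].
Setting this equal to 1 gives A² = 1/(3·√(π)·w^5/4).
Substituting w = 2.96 gives A² = 0.003311, so A = 0.05754.

A ≈ 0.0575 nm^(-5/2)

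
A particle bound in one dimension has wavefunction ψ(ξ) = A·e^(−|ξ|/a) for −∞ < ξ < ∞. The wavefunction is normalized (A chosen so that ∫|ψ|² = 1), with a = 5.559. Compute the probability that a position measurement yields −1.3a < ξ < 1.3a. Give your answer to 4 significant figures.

The probability is P = ∫ |ψ|² dξ over [−1.3a, 1.3a].
With A² fixed by ∫|ψ|² = 1, i.e. A² = (a)^(−1), substitute and integrate.
Both integrals are even about ξ = 0, so only the ξ ≥ 0 halves are needed (the factors of 2 cancel). Let u = ξ/a; then A² and the length scale cancel, so P = ∫_{0}^{1.3} e^(-2·u) du ÷ ∫_{0}^{∞} e^(-2·u) du.
An antiderivative of e^(-2·u) is -e^(-2·u)/2; evaluating from 0 to 1.3 gives 1/2 - e^(-13/5)/2, while the full integral is 1/2.
Evaluating gives P = 0.92573.

P ≈ 0.9257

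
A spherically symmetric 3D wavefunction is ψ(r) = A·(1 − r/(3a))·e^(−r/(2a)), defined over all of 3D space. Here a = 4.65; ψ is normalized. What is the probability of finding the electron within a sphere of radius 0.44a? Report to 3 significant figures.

P ≈ 0.0245

P = ∫ |ψ|² 4πr² dr over r ≤ 0.44a.
The full normalization integral is A²·[8·π·a^3/3] = 1, fixing A².
Substituting u = r/a, A², 4π and the length scale all cancel in the ratio: P = ∫_{0}^{0.44} u^2·(1 - u/3)^2·e^(-u) du / ∫_{0}^{∞} u^2·(1 - u/3)^2·e^(-u) du.
Using ∫ u^2·(1 - u/3)^2·e^(-u) du = (-u^4 + 2·u^3 - 3·u^2 - 6·u - 6)·e^(-u)/9, the numerator is ≈ 0.016339 and the denominator is 2/3.
Taking the ratio yields P = 0.02451.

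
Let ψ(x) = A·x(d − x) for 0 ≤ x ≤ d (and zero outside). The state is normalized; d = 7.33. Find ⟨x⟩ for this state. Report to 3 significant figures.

⟨x⟩ ≈ 3.67

The expectation value is the |ψ|²-weighted average of x: ∫ x|ψ|² dx.
The ratio of the moment integral to the normalization integral gives ⟨x⟩ = d/2.
With d = 7.33, ⟨x⟩ = 3.665.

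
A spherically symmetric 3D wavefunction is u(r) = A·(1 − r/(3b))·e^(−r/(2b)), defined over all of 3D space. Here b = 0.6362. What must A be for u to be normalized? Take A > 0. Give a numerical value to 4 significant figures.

Require ∫ |u|² 4πr² dr = 1 over the whole domain.
The angular integral contributes 4π, leaving ∫₀^∞ r²|u|² dr.
With u = A·(1 − r/(3b))·e^(−r/(2b)), the integral evaluates to A²·[8·π·b^3/3].
Setting this equal to 1 gives A² = 1/(8·π·b^3/3).
With b = 0.6362: A² = 0.46355 and A = 0.68085.

A ≈ 0.6808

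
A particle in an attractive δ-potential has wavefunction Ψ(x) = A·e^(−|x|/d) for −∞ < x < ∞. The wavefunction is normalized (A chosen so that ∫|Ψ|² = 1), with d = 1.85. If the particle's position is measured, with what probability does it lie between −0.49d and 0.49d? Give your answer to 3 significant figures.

|Ψ|² is the probability density, so P = ∫_{−0.49d}^{0.49d} |Ψ|² dx.
The normalization integral ∫|Ψ|²dx over the whole domain equals d·A², and A² cancels in the ratio.
By symmetry take twice the x ≥ 0 contribution in numerator and denominator; the 2's cancel. Substituting u = x/d, A² and the length scale cancel in the ratio: P = ∫_{0}^{0.49} e^(-2·u) du / ∫_{0}^{∞} e^(-2·u) du.
With ∫ e^(-2·u) du = -e^(-2·u)/2 + C, the region integral is 1/2 - e^(-49/50)/2 and the full one is 1/2.
Taking the ratio, P = 0.6247.

P ≈ 0.625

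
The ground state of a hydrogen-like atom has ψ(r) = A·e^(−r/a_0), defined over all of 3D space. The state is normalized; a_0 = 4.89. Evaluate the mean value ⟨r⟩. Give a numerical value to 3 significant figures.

The expectation value is the |ψ|²-weighted average of r: ∫ r|ψ|² 4πr² dr.
Using ∫₀^∞ rⁿ e^(−αr) dr = n!/αⁿ⁺¹, since the A² factors cancel between numerator and denominator, ⟨r⟩ = 3·a_0/2.
Putting a_0 = 4.89 gives 7.335.

⟨r⟩ ≈ 7.34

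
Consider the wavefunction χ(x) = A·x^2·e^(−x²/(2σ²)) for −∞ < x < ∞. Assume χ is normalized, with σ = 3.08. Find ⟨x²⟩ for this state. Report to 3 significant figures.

The expectation value is the |χ|²-weighted average of x^2: ∫ x^2|χ|² dx.
Since the A² factors cancel between numerator and denominator, ⟨x²⟩ = 5·σ^2/2.
Putting σ = 3.08 gives 23.72.

⟨x^2⟩ ≈ 23.7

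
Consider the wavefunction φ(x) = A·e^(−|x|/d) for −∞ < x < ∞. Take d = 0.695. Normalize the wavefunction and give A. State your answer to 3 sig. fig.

We need A² ∫|f|² dx = 1, taking the integral from −∞ to ∞.
Recall ∫₀^∞ x^m e^(−x/β) dx = m!·β^(m+1), carrying out the integral gives A² · d.
Substituting d = 0.695 gives A² = 1.439, so A = 1.200.

A ≈ 1.20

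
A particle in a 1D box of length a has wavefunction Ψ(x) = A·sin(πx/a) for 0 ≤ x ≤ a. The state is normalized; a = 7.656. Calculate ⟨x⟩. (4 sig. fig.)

⟨x⟩ ≈ 3.828

By definition ⟨x⟩ = ∫ x |Ψ(x)|² dx.
Using sin²θ = (1 − cos 2θ)/2, since the A² factors cancel between numerator and denominator, ⟨x⟩ = a/2.
Putting a = 7.656 gives 3.8280.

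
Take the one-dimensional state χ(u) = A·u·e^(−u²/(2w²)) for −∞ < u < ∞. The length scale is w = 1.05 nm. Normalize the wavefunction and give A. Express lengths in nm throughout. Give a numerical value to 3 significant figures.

We need A² ∫|f|² du = 1, taking the integral from −∞ to ∞.
∫|χ|² du = A²·(√(π)·w^3/2).
Setting this equal to 1 gives A² = 1/(√(π)·w^3/2).
Plugging in w = 1.05 yields A = 0.9873.

A ≈ 0.987 nm^(-3/2)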